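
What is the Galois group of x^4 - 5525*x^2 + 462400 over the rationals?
Gal(K/Q) = Z/2Z (cyclic of order 2)

f factors as (x^2 - 85)(x^2 - 5440), so the splitting field is K = Q(sqrt(85), sqrt(5440)). The squarefree part of 85 is 85 and the squarefree part of 5440 is also 85, so sqrt(85) and sqrt(5440) are both rational multiples of sqrt(85). Hence Q(sqrt(85)) = Q(sqrt(5440)) = Q(sqrt(85)), and the splitting field collapses to a single degree-2 extension with Galois group Z/2Z.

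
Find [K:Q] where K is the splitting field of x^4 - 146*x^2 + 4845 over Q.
[K:Q] = 4

f factors as (x^2 - 51)(x^2 - 95); the splitting field is K = Q(sqrt(51), sqrt(95)). Since 51, 95, and 4845 are all non-squares in Q, the three subfields Q(sqrt(51)), Q(sqrt(95)), Q(sqrt(4845)) are distinct degree-2 extensions, so [K:Q] = 4 (Klein four Galois group).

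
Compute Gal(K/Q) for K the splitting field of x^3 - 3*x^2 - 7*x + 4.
Gal(K/Q) = S_3 (symmetric group of order 6)

Compute the discriminant of x^3 + (-3)*x^2 + (-7)*x + (4): Δ = 3325. Since Δ is not a rational square, the Galois group is not contained in A_3; it must be the full S_3 (irreducibility of the cubic rules out anything smaller).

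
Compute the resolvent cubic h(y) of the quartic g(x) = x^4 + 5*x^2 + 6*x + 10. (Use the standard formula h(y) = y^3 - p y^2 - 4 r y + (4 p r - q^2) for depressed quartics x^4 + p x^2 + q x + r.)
h(y) = y^3 - 5*y^2 - 40*y + 164

Identify coefficients: p = 5, q = 6, r = 10.
Plug into h(y) = y^3 - p y^2 - 4 r y + (4 p r - q^2):
  h(y) = y^3 - (5) y^2 - 4*(10) y + (4*(5)*(10) - (6)^2)
       = y^3 + (-5) y^2 + (-40) y + (164).
Simplifying: h(y) = y^3 - 5*y^2 - 40*y + 164.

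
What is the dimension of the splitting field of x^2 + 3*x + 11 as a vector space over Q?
[K:Q] = 2

The discriminant of x^2 + (3)*x + (11) is b^2 - 4c = 9 - (44) = -35. Since -35 is not a perfect square in Q, the polynomial is irreducible over Q. Its two roots generate a degree-2 extension, so [K:Q] = 2.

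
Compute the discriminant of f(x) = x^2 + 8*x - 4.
Δ = 80

For a quadratic a x^2 + b x + c the discriminant is Δ = b^2 - 4ac = (8)^2 - 4*(1)*(-4) = 64 - (-16) = 80.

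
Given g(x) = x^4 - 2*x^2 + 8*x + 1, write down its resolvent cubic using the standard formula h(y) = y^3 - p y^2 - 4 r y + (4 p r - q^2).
h(y) = y^3 + 2*y^2 - 4*y - 72

Identify coefficients: p = -2, q = 8, r = 1.
Plug into h(y) = y^3 - p y^2 - 4 r y + (4 p r - q^2):
  h(y) = y^3 - (-2) y^2 - 4*(1) y + (4*(-2)*(1) - (8)^2)
       = y^3 + (2) y^2 + (-4) y + (-72).
Simplifying: h(y) = y^3 + 2*y^2 - 4*y - 72.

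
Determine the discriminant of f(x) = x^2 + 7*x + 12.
Δ = 1

For a quadratic a x^2 + b x + c the discriminant is Δ = b^2 - 4ac = (7)^2 - 4*(1)*(12) = 49 - (48) = 1.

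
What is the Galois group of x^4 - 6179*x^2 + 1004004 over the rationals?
Gal(K/Q) = Z/2Z (cyclic of order 2)

f factors as (x^2 - 6012)(x^2 - 167), so the splitting field is K = Q(sqrt(6012), sqrt(167)). The squarefree part of 6012 is 167 and the squarefree part of 167 is also 167, so sqrt(6012) and sqrt(167) are both rational multiples of sqrt(167). Hence Q(sqrt(6012)) = Q(sqrt(167)) = Q(sqrt(167)), and the splitting field collapses to a single degree-2 extension with Galois group Z/2Z.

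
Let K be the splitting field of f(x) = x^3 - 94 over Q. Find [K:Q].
[K:Q] = 6

x^3 - 94 has one real root r = 94^(1/3) and two complex roots r*zeta_3, r*zeta_3^2 where zeta_3 = e^(2*pi*i/3). The splitting field is Q(r, zeta_3). [Q(r):Q] = 3 and [Q(zeta_3):Q] = 2 with gcd = 1, so [Q(r, zeta_3):Q] = 3 * 2 = 6.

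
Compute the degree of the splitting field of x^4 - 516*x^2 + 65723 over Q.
[K:Q] = 4

f factors as (x^2 - 229)(x^2 - 287); the splitting field is K = Q(sqrt(229), sqrt(287)). Since 229, 287, and 65723 are all non-squares in Q, the three subfields Q(sqrt(229)), Q(sqrt(287)), Q(sqrt(65723)) are distinct degree-2 extensions, so [K:Q] = 4 (Klein four Galois group).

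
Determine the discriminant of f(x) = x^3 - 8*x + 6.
Δ = 1076

For a depressed cubic x^3 + p x + q the discriminant is Δ = -4 p^3 - 27 q^2 = -4*(-8)^3 - 27*(6)^2 = 2048 - 972 = 1076.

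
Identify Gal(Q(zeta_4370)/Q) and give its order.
|Gal(Q(zeta_4370)/Q)| = phi(4370) = 1584; group ≅ (Z/4370Z)^* ≅ Z/4Z × Z/18Z × Z/22Z

The n-th cyclotomic polynomial Φ_4370(x) is the minimal polynomial of zeta_4370 over Q and has degree phi(4370) = 1584. So Q(zeta_4370) is a degree-1584 Galois extension with Galois group (Z/4370Z)^*. By CRT, (Z/4370Z)^* ≅ (Z/2Z)^* × (Z/5Z)^* × (Z/19Z)^* × (Z/23Z)^*. Each prime-power unit group is (Z/2Z)^* ≅ trivial group (order 1); (Z/5Z)^* ≅ Z/4Z; (Z/19Z)^* ≅ Z/18Z; (Z/23Z)^* ≅ Z/22Z. Hence Gal(Q(zeta_4370)/Q) ≅ Z/4Z × Z/18Z × Z/22Z.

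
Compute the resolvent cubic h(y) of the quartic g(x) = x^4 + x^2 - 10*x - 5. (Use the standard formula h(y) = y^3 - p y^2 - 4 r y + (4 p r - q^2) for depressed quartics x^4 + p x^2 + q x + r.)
h(y) = y^3 - y^2 + 20*y - 120

Identify coefficients: p = 1, q = -10, r = -5.
Plug into h(y) = y^3 - p y^2 - 4 r y + (4 p r - q^2):
  h(y) = y^3 - (1) y^2 - 4*(-5) y + (4*(1)*(-5) - (-10)^2)
       = y^3 + (-1) y^2 + (20) y + (-120).
Simplifying: h(y) = y^3 - y^2 + 20*y - 120.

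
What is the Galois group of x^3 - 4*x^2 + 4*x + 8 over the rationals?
Gal(K/Q) = S_3 (symmetric group of order 6)

Compute the discriminant of x^3 + (-4)*x^2 + (4)*x + (8): Δ = -1984. Since Δ is not a rational square, the Galois group is not contained in A_3; it must be the full S_3 (irreducibility of the cubic rules out anything smaller).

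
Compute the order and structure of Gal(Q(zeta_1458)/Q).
|Gal(Q(zeta_1458)/Q)| = phi(1458) = 486; group ≅ (Z/1458Z)^* ≅ Z/486Z

The n-th cyclotomic polynomial Φ_1458(x) is the minimal polynomial of zeta_1458 over Q and has degree phi(1458) = 486. So Q(zeta_1458) is a degree-486 Galois extension with Galois group (Z/1458Z)^*. By CRT, (Z/1458Z)^* ≅ (Z/2Z)^* × (Z/729Z)^*. Each prime-power unit group is (Z/2Z)^* ≅ trivial group (order 1); (Z/729Z)^* ≅ Z/486Z. Hence Gal(Q(zeta_1458)/Q) ≅ Z/486Z.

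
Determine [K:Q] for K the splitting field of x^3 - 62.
[K:Q] = 6

x^3 - 62 has one real root r = 62^(1/3) and two complex roots r*zeta_3, r*zeta_3^2 where zeta_3 = e^(2*pi*i/3). The splitting field is Q(r, zeta_3). [Q(r):Q] = 3 and [Q(zeta_3):Q] = 2 with gcd = 1, so [Q(r, zeta_3):Q] = 3 * 2 = 6.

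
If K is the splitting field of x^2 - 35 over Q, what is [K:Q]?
[K:Q] = 2

The polynomial x^2 - 35 is irreducible over Q since 35 is not a perfect square. Its splitting field is Q(sqrt(35)), which has degree 2 over Q.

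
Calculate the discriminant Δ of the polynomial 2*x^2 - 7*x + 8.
Δ = -15

For a quadratic a x^2 + b x + c the discriminant is Δ = b^2 - 4ac = (-7)^2 - 4*(2)*(8) = 49 - (64) = -15.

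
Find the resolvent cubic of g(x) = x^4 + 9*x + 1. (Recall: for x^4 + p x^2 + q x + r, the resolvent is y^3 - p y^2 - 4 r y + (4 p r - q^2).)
h(y) = y^3 - 4*y - 81

Identify coefficients: p = 0, q = 9, r = 1.
Plug into h(y) = y^3 - p y^2 - 4 r y + (4 p r - q^2):
  h(y) = y^3 - (0) y^2 - 4*(1) y + (4*(0)*(1) - (9)^2)
       = y^3 + (0) y^2 + (-4) y + (-81).
Simplifying: h(y) = y^3 - 4*y - 81.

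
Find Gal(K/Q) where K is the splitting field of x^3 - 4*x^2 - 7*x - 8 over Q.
Gal(K/Q) = S_3 (symmetric group of order 6)

Compute the discriminant of x^3 + (-4)*x^2 + (-7)*x + (-8): Δ = -5652. Since Δ is not a rational square, the Galois group is not contained in A_3; it must be the full S_3 (irreducibility of the cubic rules out anything smaller).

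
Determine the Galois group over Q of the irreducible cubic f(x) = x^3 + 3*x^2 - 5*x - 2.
Gal(K/Q) = S_3 (symmetric group of order 6)

Compute the discriminant of x^3 + (3)*x^2 + (-5)*x + (-2): Δ = 1373. Since Δ is not a rational square, the Galois group is not contained in A_3; it must be the full S_3 (irreducibility of the cubic rules out anything smaller).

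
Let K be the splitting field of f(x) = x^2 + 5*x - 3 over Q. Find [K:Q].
[K:Q] = 2

The discriminant of x^2 + (5)*x + (-3) is b^2 - 4c = 25 - (-12) = 37. Since 37 is not a perfect square in Q, the polynomial is irreducible over Q. Its two roots generate a degree-2 extension, so [K:Q] = 2.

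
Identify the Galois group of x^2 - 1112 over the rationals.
Gal(K/Q) = Z/2Z (cyclic of order 2)

x^2 - 1112 is irreducible over Q since 1112 is not a rational square. The splitting field Q(sqrt(1112)) has degree 2 over Q, and its unique nontrivial automorphism is sqrt(1112) ↦ -sqrt(1112). Hence Gal(Q(sqrt(1112))/Q) = Z/2Z.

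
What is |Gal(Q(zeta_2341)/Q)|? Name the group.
|Gal(Q(zeta_2341)/Q)| = phi(2341) = 2340; group ≅ (Z/2341Z)^* ≅ Z/2340Z

The n-th cyclotomic polynomial Φ_2341(x) is the minimal polynomial of zeta_2341 over Q and has degree phi(2341) = 2340. So Q(zeta_2341) is a degree-2340 Galois extension with Galois group (Z/2341Z)^*. (Z/2341Z)^* is cyclic since 2341 is an odd prime power (or 4). Hence Gal(Q(zeta_2341)/Q) ≅ Z/2340Z.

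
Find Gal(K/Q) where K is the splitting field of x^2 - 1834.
Gal(K/Q) = Z/2Z (cyclic of order 2)

x^2 - 1834 is irreducible over Q since 1834 is not a rational square. The splitting field Q(sqrt(1834)) has degree 2 over Q, and its unique nontrivial automorphism is sqrt(1834) ↦ -sqrt(1834). Hence Gal(Q(sqrt(1834))/Q) = Z/2Z.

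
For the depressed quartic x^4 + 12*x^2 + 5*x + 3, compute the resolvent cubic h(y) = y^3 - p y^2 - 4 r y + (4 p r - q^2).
h(y) = y^3 - 12*y^2 - 12*y + 119

Identify coefficients: p = 12, q = 5, r = 3.
Plug into h(y) = y^3 - p y^2 - 4 r y + (4 p r - q^2):
  h(y) = y^3 - (12) y^2 - 4*(3) y + (4*(12)*(3) - (5)^2)
       = y^3 + (-12) y^2 + (-12) y + (119).
Simplifying: h(y) = y^3 - 12*y^2 - 12*y + 119.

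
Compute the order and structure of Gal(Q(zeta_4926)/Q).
|Gal(Q(zeta_4926)/Q)| = phi(4926) = 1640; group ≅ (Z/4926Z)^* ≅ Z/2Z × Z/820Z

The n-th cyclotomic polynomial Φ_4926(x) is the minimal polynomial of zeta_4926 over Q and has degree phi(4926) = 1640. So Q(zeta_4926) is a degree-1640 Galois extension with Galois group (Z/4926Z)^*. By CRT, (Z/4926Z)^* ≅ (Z/2Z)^* × (Z/3Z)^* × (Z/821Z)^*. Each prime-power unit group is (Z/2Z)^* ≅ trivial group (order 1); (Z/3Z)^* ≅ Z/2Z; (Z/821Z)^* ≅ Z/820Z. Hence Gal(Q(zeta_4926)/Q) ≅ Z/2Z × Z/820Z.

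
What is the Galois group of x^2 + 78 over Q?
Gal(K/Q) = Z/2Z (cyclic of order 2)

x^2 + 78 is irreducible over Q since -78 is not a rational square. The splitting field Q(sqrt(-78)) has degree 2 over Q, and its unique nontrivial automorphism is sqrt(-78) ↦ -sqrt(-78). Hence Gal(Q(sqrt(-78))/Q) = Z/2Z.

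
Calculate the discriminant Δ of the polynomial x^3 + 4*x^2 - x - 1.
Δ = 321

For x^3 + a x^2 + b x + c the discriminant is Δ = 18 a b c - 4 a^3 c + a^2 b^2 - 4 b^3 - 27 c^2.
Plug a = 4, b = -1, c = -1:
  18*(4)*(-1)*(-1) - 4*(4)^3*(-1) + (4)^2*(-1)^2 - 4*(-1)^3 - 27*(-1)^2
  = 72 + (256) + 16 + (4) + (-27)
  = 321.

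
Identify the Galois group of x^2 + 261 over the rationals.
Gal(K/Q) = Z/2Z (cyclic of order 2)

x^2 + 261 is irreducible over Q since -261 is not a rational square. The splitting field Q(sqrt(-261)) has degree 2 over Q, and its unique nontrivial automorphism is sqrt(-261) ↦ -sqrt(-261). Hence Gal(Q(sqrt(-261))/Q) = Z/2Z.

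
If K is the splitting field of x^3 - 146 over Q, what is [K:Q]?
[K:Q] = 6

x^3 - 146 has one real root r = 146^(1/3) and two complex roots r*zeta_3, r*zeta_3^2 where zeta_3 = e^(2*pi*i/3). The splitting field is Q(r, zeta_3). [Q(r):Q] = 3 and [Q(zeta_3):Q] = 2 with gcd = 1, so [Q(r, zeta_3):Q] = 3 * 2 = 6.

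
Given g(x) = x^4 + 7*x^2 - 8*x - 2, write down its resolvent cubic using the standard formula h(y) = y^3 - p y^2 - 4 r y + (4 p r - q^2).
h(y) = y^3 - 7*y^2 + 8*y - 120

Identify coefficients: p = 7, q = -8, r = -2.
Plug into h(y) = y^3 - p y^2 - 4 r y + (4 p r - q^2):
  h(y) = y^3 - (7) y^2 - 4*(-2) y + (4*(7)*(-2) - (-8)^2)
       = y^3 + (-7) y^2 + (8) y + (-120).
Simplifying: h(y) = y^3 - 7*y^2 + 8*y - 120.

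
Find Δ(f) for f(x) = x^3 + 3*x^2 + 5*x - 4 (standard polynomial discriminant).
Δ = -1355

For x^3 + a x^2 + b x + c the discriminant is Δ = 18 a b c - 4 a^3 c + a^2 b^2 - 4 b^3 - 27 c^2.
Plug a = 3, b = 5, c = -4:
  18*(3)*(5)*(-4) - 4*(3)^3*(-4) + (3)^2*(5)^2 - 4*(5)^3 - 27*(-4)^2
  = -1080 + (432) + 225 + (-500) + (-432)
  = -1355.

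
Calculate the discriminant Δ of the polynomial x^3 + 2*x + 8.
Δ = -1760

For a depressed cubic x^3 + p x + q the discriminant is Δ = -4 p^3 - 27 q^2 = -4*(2)^3 - 27*(8)^2 = -32 - 1728 = -1760.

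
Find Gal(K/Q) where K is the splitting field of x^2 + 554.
Gal(K/Q) = Z/2Z (cyclic of order 2)

x^2 + 554 is irreducible over Q since -554 is not a rational square. The splitting field Q(sqrt(-554)) has degree 2 over Q, and its unique nontrivial automorphism is sqrt(-554) ↦ -sqrt(-554). Hence Gal(Q(sqrt(-554))/Q) = Z/2Z.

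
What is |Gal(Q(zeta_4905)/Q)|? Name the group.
|Gal(Q(zeta_4905)/Q)| = phi(4905) = 2592; group ≅ (Z/4905Z)^* ≅ Z/4Z × Z/6Z × Z/108Z

The n-th cyclotomic polynomial Φ_4905(x) is the minimal polynomial of zeta_4905 over Q and has degree phi(4905) = 2592. So Q(zeta_4905) is a degree-2592 Galois extension with Galois group (Z/4905Z)^*. By CRT, (Z/4905Z)^* ≅ (Z/9Z)^* × (Z/5Z)^* × (Z/109Z)^*. Each prime-power unit group is (Z/9Z)^* ≅ Z/6Z; (Z/5Z)^* ≅ Z/4Z; (Z/109Z)^* ≅ Z/108Z. Hence Gal(Q(zeta_4905)/Q) ≅ Z/4Z × Z/6Z × Z/108Z.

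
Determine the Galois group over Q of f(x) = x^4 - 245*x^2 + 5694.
Gal(K/Q) = V_4 (Klein four-group, Z/2Z × Z/2Z)

f factors as (x^2 - 26)(x^2 - 219), so the splitting field is K = Q(sqrt(26), sqrt(219)). The elements 26, 219, 5694 are all non-squares in Q, so sqrt(26) and sqrt(219) generate independent quadratic extensions. Thus [K:Q] = 4 and Gal(K/Q) is generated by the two order-2 automorphisms sqrt(26) ↦ -sqrt(26) and sqrt(219) ↦ -sqrt(219), giving V_4.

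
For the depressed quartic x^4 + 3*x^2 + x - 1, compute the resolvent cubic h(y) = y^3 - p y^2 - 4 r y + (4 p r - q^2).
h(y) = y^3 - 3*y^2 + 4*y - 13

Identify coefficients: p = 3, q = 1, r = -1.
Plug into h(y) = y^3 - p y^2 - 4 r y + (4 p r - q^2):
  h(y) = y^3 - (3) y^2 - 4*(-1) y + (4*(3)*(-1) - (1)^2)
       = y^3 + (-3) y^2 + (4) y + (-13).
Simplifying: h(y) = y^3 - 3*y^2 + 4*y - 13.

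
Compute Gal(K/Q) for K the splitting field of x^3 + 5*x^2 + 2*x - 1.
Gal(K/Q) = A_3 (cyclic of order 3)

Compute the discriminant of x^3 + (5)*x^2 + (2)*x + (-1): Δ = 361. Since Δ is a perfect square (Δ = 19^2), the Galois group is contained in A_3. Irreducibility forces the group to be transitive on three roots, so Gal = A_3.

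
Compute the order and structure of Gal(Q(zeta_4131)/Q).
|Gal(Q(zeta_4131)/Q)| = phi(4131) = 2592; group ≅ (Z/4131Z)^* ≅ Z/16Z × Z/162Z

The n-th cyclotomic polynomial Φ_4131(x) is the minimal polynomial of zeta_4131 over Q and has degree phi(4131) = 2592. So Q(zeta_4131) is a degree-2592 Galois extension with Galois group (Z/4131Z)^*. By CRT, (Z/4131Z)^* ≅ (Z/243Z)^* × (Z/17Z)^*. Each prime-power unit group is (Z/243Z)^* ≅ Z/162Z; (Z/17Z)^* ≅ Z/16Z. Hence Gal(Q(zeta_4131)/Q) ≅ Z/16Z × Z/162Z.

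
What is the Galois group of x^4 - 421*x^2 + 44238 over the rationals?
Gal(K/Q) = V_4 (Klein four-group, Z/2Z × Z/2Z)

f factors as (x^2 - 202)(x^2 - 219), so the splitting field is K = Q(sqrt(202), sqrt(219)). The elements 202, 219, 44238 are all non-squares in Q, so sqrt(202) and sqrt(219) generate independent quadratic extensions. Thus [K:Q] = 4 and Gal(K/Q) is generated by the two order-2 automorphisms sqrt(202) ↦ -sqrt(202) and sqrt(219) ↦ -sqrt(219), giving V_4.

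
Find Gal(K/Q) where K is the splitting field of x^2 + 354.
Gal(K/Q) = Z/2Z (cyclic of order 2)

x^2 + 354 is irreducible over Q since -354 is not a rational square. The splitting field Q(sqrt(-354)) has degree 2 over Q, and its unique nontrivial automorphism is sqrt(-354) ↦ -sqrt(-354). Hence Gal(Q(sqrt(-354))/Q) = Z/2Z.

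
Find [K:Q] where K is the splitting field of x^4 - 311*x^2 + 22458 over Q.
[K:Q] = 4

f factors as (x^2 - 114)(x^2 - 197); the splitting field is K = Q(sqrt(114), sqrt(197)). Since 114, 197, and 22458 are all non-squares in Q, the three subfields Q(sqrt(114)), Q(sqrt(197)), Q(sqrt(22458)) are distinct degree-2 extensions, so [K:Q] = 4 (Klein four Galois group).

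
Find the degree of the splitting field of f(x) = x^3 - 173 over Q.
[K:Q] = 6

x^3 - 173 has one real root r = 173^(1/3) and two complex roots r*zeta_3, r*zeta_3^2 where zeta_3 = e^(2*pi*i/3). The splitting field is Q(r, zeta_3). [Q(r):Q] = 3 and [Q(zeta_3):Q] = 2 with gcd = 1, so [Q(r, zeta_3):Q] = 3 * 2 = 6.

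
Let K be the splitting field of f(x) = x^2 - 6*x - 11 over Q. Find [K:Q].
[K:Q] = 2

The discriminant of x^2 + (-6)*x + (-11) is b^2 - 4c = 36 - (-44) = 80. Since 80 is not a perfect square in Q, the polynomial is irreducible over Q. Its two roots generate a degree-2 extension, so [K:Q] = 2.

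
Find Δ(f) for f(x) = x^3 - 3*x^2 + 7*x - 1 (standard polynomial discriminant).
Δ = -688

For x^3 + a x^2 + b x + c the discriminant is Δ = 18 a b c - 4 a^3 c + a^2 b^2 - 4 b^3 - 27 c^2.
Plug a = -3, b = 7, c = -1:
  18*(-3)*(7)*(-1) - 4*(-3)^3*(-1) + (-3)^2*(7)^2 - 4*(7)^3 - 27*(-1)^2
  = 378 + (-108) + 441 + (-1372) + (-27)
  = -688.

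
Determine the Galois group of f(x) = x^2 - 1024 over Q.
Gal(K/Q) = trivial group (order 1)

x^2 - 1024 factors as (x - 32)(x + 32) over Q, so its splitting field is Q itself and the Galois group is trivial.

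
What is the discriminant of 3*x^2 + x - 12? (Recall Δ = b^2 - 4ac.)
Δ = 145

For a quadratic a x^2 + b x + c the discriminant is Δ = b^2 - 4ac = (1)^2 - 4*(3)*(-12) = 1 - (-144) = 145.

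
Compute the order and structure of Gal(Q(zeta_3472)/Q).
|Gal(Q(zeta_3472)/Q)| = phi(3472) = 1440; group ≅ (Z/3472Z)^* ≅ Z/2Z × Z/4Z × Z/6Z × Z/30Z

The n-th cyclotomic polynomial Φ_3472(x) is the minimal polynomial of zeta_3472 over Q and has degree phi(3472) = 1440. So Q(zeta_3472) is a degree-1440 Galois extension with Galois group (Z/3472Z)^*. By CRT, (Z/3472Z)^* ≅ (Z/16Z)^* × (Z/7Z)^* × (Z/31Z)^*. Each prime-power unit group is (Z/16Z)^* ≅ Z/2Z × Z/4Z; (Z/7Z)^* ≅ Z/6Z; (Z/31Z)^* ≅ Z/30Z. Hence Gal(Q(zeta_3472)/Q) ≅ Z/2Z × Z/4Z × Z/6Z × Z/30Z.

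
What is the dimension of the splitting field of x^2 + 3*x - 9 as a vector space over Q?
[K:Q] = 2

The discriminant of x^2 + (3)*x + (-9) is b^2 - 4c = 9 - (-36) = 45. Since 45 is not a perfect square in Q, the polynomial is irreducible over Q. Its two roots generate a degree-2 extension, so [K:Q] = 2.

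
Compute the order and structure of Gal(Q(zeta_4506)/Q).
|Gal(Q(zeta_4506)/Q)| = phi(4506) = 1500; group ≅ (Z/4506Z)^* ≅ Z/2Z × Z/750Z

The n-th cyclotomic polynomial Φ_4506(x) is the minimal polynomial of zeta_4506 over Q and has degree phi(4506) = 1500. So Q(zeta_4506) is a degree-1500 Galois extension with Galois group (Z/4506Z)^*. By CRT, (Z/4506Z)^* ≅ (Z/2Z)^* × (Z/3Z)^* × (Z/751Z)^*. Each prime-power unit group is (Z/2Z)^* ≅ trivial group (order 1); (Z/3Z)^* ≅ Z/2Z; (Z/751Z)^* ≅ Z/750Z. Hence Gal(Q(zeta_4506)/Q) ≅ Z/2Z × Z/750Z.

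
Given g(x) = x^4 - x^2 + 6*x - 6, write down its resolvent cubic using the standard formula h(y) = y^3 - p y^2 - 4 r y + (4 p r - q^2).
h(y) = y^3 + y^2 + 24*y - 12

Identify coefficients: p = -1, q = 6, r = -6.
Plug into h(y) = y^3 - p y^2 - 4 r y + (4 p r - q^2):
  h(y) = y^3 - (-1) y^2 - 4*(-6) y + (4*(-1)*(-6) - (6)^2)
       = y^3 + (1) y^2 + (24) y + (-12).
Simplifying: h(y) = y^3 + y^2 + 24*y - 12.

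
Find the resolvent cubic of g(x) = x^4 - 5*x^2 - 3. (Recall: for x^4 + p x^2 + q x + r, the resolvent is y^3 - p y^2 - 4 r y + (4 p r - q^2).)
h(y) = y^3 + 5*y^2 + 12*y + 60

Identify coefficients: p = -5, q = 0, r = -3.
Plug into h(y) = y^3 - p y^2 - 4 r y + (4 p r - q^2):
  h(y) = y^3 - (-5) y^2 - 4*(-3) y + (4*(-5)*(-3) - (0)^2)
       = y^3 + (5) y^2 + (12) y + (60).
Simplifying: h(y) = y^3 + 5*y^2 + 12*y + 60.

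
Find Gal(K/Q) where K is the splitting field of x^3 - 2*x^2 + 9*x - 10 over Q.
Gal(K/Q) = S_3 (symmetric group of order 6)

Compute the discriminant of x^3 + (-2)*x^2 + (9)*x + (-10): Δ = -2372. Since Δ is not a rational square, the Galois group is not contained in A_3; it must be the full S_3 (irreducibility of the cubic rules out anything smaller).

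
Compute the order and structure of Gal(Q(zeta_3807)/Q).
|Gal(Q(zeta_3807)/Q)| = phi(3807) = 2484; group ≅ (Z/3807Z)^* ≅ Z/46Z × Z/54Z

The n-th cyclotomic polynomial Φ_3807(x) is the minimal polynomial of zeta_3807 over Q and has degree phi(3807) = 2484. So Q(zeta_3807) is a degree-2484 Galois extension with Galois group (Z/3807Z)^*. By CRT, (Z/3807Z)^* ≅ (Z/81Z)^* × (Z/47Z)^*. Each prime-power unit group is (Z/81Z)^* ≅ Z/54Z; (Z/47Z)^* ≅ Z/46Z. Hence Gal(Q(zeta_3807)/Q) ≅ Z/46Z × Z/54Z.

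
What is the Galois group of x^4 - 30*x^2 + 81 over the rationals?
Gal(K/Q) = Z/2Z (cyclic of order 2)

f factors as (x^2 - 27)(x^2 - 3), so the splitting field is K = Q(sqrt(27), sqrt(3)). The squarefree part of 27 is 3 and the squarefree part of 3 is also 3, so sqrt(27) and sqrt(3) are both rational multiples of sqrt(3). Hence Q(sqrt(27)) = Q(sqrt(3)) = Q(sqrt(3)), and the splitting field collapses to a single degree-2 extension with Galois group Z/2Z.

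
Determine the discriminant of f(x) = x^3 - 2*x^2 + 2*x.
Δ = -16

For x^3 + a x^2 + b x + c the discriminant is Δ = 18 a b c - 4 a^3 c + a^2 b^2 - 4 b^3 - 27 c^2.
Plug a = -2, b = 2, c = 0:
  18*(-2)*(2)*(0) - 4*(-2)^3*(0) + (-2)^2*(2)^2 - 4*(2)^3 - 27*(0)^2
  = 0 + (0) + 16 + (-32) + (0)
  = -16.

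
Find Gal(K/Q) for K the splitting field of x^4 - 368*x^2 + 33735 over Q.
Gal(K/Q) = V_4 (Klein four-group, Z/2Z × Z/2Z)

f factors as (x^2 - 195)(x^2 - 173), so the splitting field is K = Q(sqrt(195), sqrt(173)). The elements 195, 173, 33735 are all non-squares in Q, so sqrt(195) and sqrt(173) generate independent quadratic extensions. Thus [K:Q] = 4 and Gal(K/Q) is generated by the two order-2 automorphisms sqrt(195) ↦ -sqrt(195) and sqrt(173) ↦ -sqrt(173), giving V_4.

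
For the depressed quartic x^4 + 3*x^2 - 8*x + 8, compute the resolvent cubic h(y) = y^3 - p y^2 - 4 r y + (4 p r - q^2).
h(y) = y^3 - 3*y^2 - 32*y + 32

Identify coefficients: p = 3, q = -8, r = 8.
Plug into h(y) = y^3 - p y^2 - 4 r y + (4 p r - q^2):
  h(y) = y^3 - (3) y^2 - 4*(8) y + (4*(3)*(8) - (-8)^2)
       = y^3 + (-3) y^2 + (-32) y + (32).
Simplifying: h(y) = y^3 - 3*y^2 - 32*y + 32.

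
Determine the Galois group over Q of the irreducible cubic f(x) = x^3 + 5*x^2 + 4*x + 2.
Gal(K/Q) = S_3 (symmetric group of order 6)

Compute the discriminant of x^3 + (5)*x^2 + (4)*x + (2): Δ = -244. Since Δ is not a rational square, the Galois group is not contained in A_3; it must be the full S_3 (irreducibility of the cubic rules out anything smaller).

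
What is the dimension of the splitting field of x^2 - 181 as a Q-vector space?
[K:Q] = 2

The polynomial x^2 - 181 is irreducible over Q since 181 is not a perfect square. Its splitting field is Q(sqrt(181)), which has degree 2 over Q.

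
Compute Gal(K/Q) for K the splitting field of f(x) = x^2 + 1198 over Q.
Gal(K/Q) = Z/2Z (cyclic of order 2)

x^2 + 1198 is irreducible over Q since -1198 is not a rational square. The splitting field Q(sqrt(-1198)) has degree 2 over Q, and its unique nontrivial automorphism is sqrt(-1198) ↦ -sqrt(-1198). Hence Gal(Q(sqrt(-1198))/Q) = Z/2Z.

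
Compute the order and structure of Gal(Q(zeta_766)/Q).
|Gal(Q(zeta_766)/Q)| = phi(766) = 382; group ≅ (Z/766Z)^* ≅ Z/382Z

The n-th cyclotomic polynomial Φ_766(x) is the minimal polynomial of zeta_766 over Q and has degree phi(766) = 382. So Q(zeta_766) is a degree-382 Galois extension with Galois group (Z/766Z)^*. By CRT, (Z/766Z)^* ≅ (Z/2Z)^* × (Z/383Z)^*. Each prime-power unit group is (Z/2Z)^* ≅ trivial group (order 1); (Z/383Z)^* ≅ Z/382Z. Hence Gal(Q(zeta_766)/Q) ≅ Z/382Z.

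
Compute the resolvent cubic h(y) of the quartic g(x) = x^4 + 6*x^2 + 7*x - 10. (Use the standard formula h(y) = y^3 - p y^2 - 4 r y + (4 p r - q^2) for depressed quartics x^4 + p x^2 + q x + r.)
h(y) = y^3 - 6*y^2 + 40*y - 289

Identify coefficients: p = 6, q = 7, r = -10.
Plug into h(y) = y^3 - p y^2 - 4 r y + (4 p r - q^2):
  h(y) = y^3 - (6) y^2 - 4*(-10) y + (4*(6)*(-10) - (7)^2)
       = y^3 + (-6) y^2 + (40) y + (-289).
Simplifying: h(y) = y^3 - 6*y^2 + 40*y - 289.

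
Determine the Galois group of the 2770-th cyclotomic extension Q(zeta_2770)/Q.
|Gal(Q(zeta_2770)/Q)| = phi(2770) = 1104; group ≅ (Z/2770Z)^* ≅ Z/4Z × Z/276Z

The n-th cyclotomic polynomial Φ_2770(x) is the minimal polynomial of zeta_2770 over Q and has degree phi(2770) = 1104. So Q(zeta_2770) is a degree-1104 Galois extension with Galois group (Z/2770Z)^*. By CRT, (Z/2770Z)^* ≅ (Z/2Z)^* × (Z/5Z)^* × (Z/277Z)^*. Each prime-power unit group is (Z/2Z)^* ≅ trivial group (order 1); (Z/5Z)^* ≅ Z/4Z; (Z/277Z)^* ≅ Z/276Z. Hence Gal(Q(zeta_2770)/Q) ≅ Z/4Z × Z/276Z.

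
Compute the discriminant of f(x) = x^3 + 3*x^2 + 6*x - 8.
Δ = -3996

For x^3 + a x^2 + b x + c the discriminant is Δ = 18 a b c - 4 a^3 c + a^2 b^2 - 4 b^3 - 27 c^2.
Plug a = 3, b = 6, c = -8:
  18*(3)*(6)*(-8) - 4*(3)^3*(-8) + (3)^2*(6)^2 - 4*(6)^3 - 27*(-8)^2
  = -2592 + (864) + 324 + (-864) + (-1728)
  = -3996.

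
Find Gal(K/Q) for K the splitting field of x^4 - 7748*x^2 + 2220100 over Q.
Gal(K/Q) = Z/2Z (cyclic of order 2)

f factors as (x^2 - 7450)(x^2 - 298), so the splitting field is K = Q(sqrt(7450), sqrt(298)). The squarefree part of 7450 is 298 and the squarefree part of 298 is also 298, so sqrt(7450) and sqrt(298) are both rational multiples of sqrt(298). Hence Q(sqrt(7450)) = Q(sqrt(298)) = Q(sqrt(298)), and the splitting field collapses to a single degree-2 extension with Galois group Z/2Z.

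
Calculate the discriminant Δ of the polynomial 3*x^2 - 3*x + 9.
Δ = -99

For a quadratic a x^2 + b x + c the discriminant is Δ = b^2 - 4ac = (-3)^2 - 4*(3)*(9) = 9 - (108) = -99.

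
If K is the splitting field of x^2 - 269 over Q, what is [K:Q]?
[K:Q] = 2

The polynomial x^2 - 269 is irreducible over Q since 269 is not a perfect square. Its splitting field is Q(sqrt(269)), which has degree 2 over Q.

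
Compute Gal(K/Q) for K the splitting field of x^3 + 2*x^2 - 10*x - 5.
Gal(K/Q) = S_3 (symmetric group of order 6)

Compute the discriminant of x^3 + (2)*x^2 + (-10)*x + (-5): Δ = 5685. Since Δ is not a rational square, the Galois group is not contained in A_3; it must be the full S_3 (irreducibility of the cubic rules out anything smaller).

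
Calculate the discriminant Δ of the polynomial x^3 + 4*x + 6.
Δ = -1228

For a depressed cubic x^3 + p x + q the discriminant is Δ = -4 p^3 - 27 q^2 = -4*(4)^3 - 27*(6)^2 = -256 - 972 = -1228.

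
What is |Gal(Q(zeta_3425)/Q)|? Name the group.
|Gal(Q(zeta_3425)/Q)| = phi(3425) = 2720; group ≅ (Z/3425Z)^* ≅ Z/20Z × Z/136Z

The n-th cyclotomic polynomial Φ_3425(x) is the minimal polynomial of zeta_3425 over Q and has degree phi(3425) = 2720. So Q(zeta_3425) is a degree-2720 Galois extension with Galois group (Z/3425Z)^*. By CRT, (Z/3425Z)^* ≅ (Z/25Z)^* × (Z/137Z)^*. Each prime-power unit group is (Z/25Z)^* ≅ Z/20Z; (Z/137Z)^* ≅ Z/136Z. Hence Gal(Q(zeta_3425)/Q) ≅ Z/20Z × Z/136Z.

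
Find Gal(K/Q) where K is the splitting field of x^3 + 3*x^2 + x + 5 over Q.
Gal(K/Q) = S_3 (symmetric group of order 6)

Compute the discriminant of x^3 + (3)*x^2 + (1)*x + (5): Δ = -940. Since Δ is not a rational square, the Galois group is not contained in A_3; it must be the full S_3 (irreducibility of the cubic rules out anything smaller).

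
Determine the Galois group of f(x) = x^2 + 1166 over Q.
Gal(K/Q) = Z/2Z (cyclic of order 2)

x^2 + 1166 is irreducible over Q since -1166 is not a rational square. The splitting field Q(sqrt(-1166)) has degree 2 over Q, and its unique nontrivial automorphism is sqrt(-1166) ↦ -sqrt(-1166). Hence Gal(Q(sqrt(-1166))/Q) = Z/2Z.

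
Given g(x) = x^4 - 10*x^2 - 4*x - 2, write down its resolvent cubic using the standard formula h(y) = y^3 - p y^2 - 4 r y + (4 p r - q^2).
h(y) = y^3 + 10*y^2 + 8*y + 64

Identify coefficients: p = -10, q = -4, r = -2.
Plug into h(y) = y^3 - p y^2 - 4 r y + (4 p r - q^2):
  h(y) = y^3 - (-10) y^2 - 4*(-2) y + (4*(-10)*(-2) - (-4)^2)
       = y^3 + (10) y^2 + (8) y + (64).
Simplifying: h(y) = y^3 + 10*y^2 + 8*y + 64.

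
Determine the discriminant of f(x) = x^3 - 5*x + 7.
Δ = -823

For x^3 + a x^2 + b x + c the discriminant is Δ = 18 a b c - 4 a^3 c + a^2 b^2 - 4 b^3 - 27 c^2.
Plug a = 0, b = -5, c = 7:
  18*(0)*(-5)*(7) - 4*(0)^3*(7) + (0)^2*(-5)^2 - 4*(-5)^3 - 27*(7)^2
  = 0 + (0) + 0 + (500) + (-1323)
  = -823.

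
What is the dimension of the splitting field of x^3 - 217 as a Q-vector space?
[K:Q] = 6

x^3 - 217 has one real root r = 217^(1/3) and two complex roots r*zeta_3, r*zeta_3^2 where zeta_3 = e^(2*pi*i/3). The splitting field is Q(r, zeta_3). [Q(r):Q] = 3 and [Q(zeta_3):Q] = 2 with gcd = 1, so [Q(r, zeta_3):Q] = 3 * 2 = 6.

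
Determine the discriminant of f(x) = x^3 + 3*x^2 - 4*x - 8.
Δ = 1264

For x^3 + a x^2 + b x + c the discriminant is Δ = 18 a b c - 4 a^3 c + a^2 b^2 - 4 b^3 - 27 c^2.
Plug a = 3, b = -4, c = -8:
  18*(3)*(-4)*(-8) - 4*(3)^3*(-8) + (3)^2*(-4)^2 - 4*(-4)^3 - 27*(-8)^2
  = 1728 + (864) + 144 + (256) + (-1728)
  = 1264.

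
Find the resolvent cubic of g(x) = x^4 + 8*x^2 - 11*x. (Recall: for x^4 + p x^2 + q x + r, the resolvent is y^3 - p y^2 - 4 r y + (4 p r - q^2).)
h(y) = y^3 - 8*y^2 - 121

Identify coefficients: p = 8, q = -11, r = 0.
Plug into h(y) = y^3 - p y^2 - 4 r y + (4 p r - q^2):
  h(y) = y^3 - (8) y^2 - 4*(0) y + (4*(8)*(0) - (-11)^2)
       = y^3 + (-8) y^2 + (0) y + (-121).
Simplifying: h(y) = y^3 - 8*y^2 - 121.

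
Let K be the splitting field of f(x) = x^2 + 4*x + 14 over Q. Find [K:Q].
[K:Q] = 2

The discriminant of x^2 + (4)*x + (14) is b^2 - 4c = 16 - (56) = -40. Since -40 is not a perfect square in Q, the polynomial is irreducible over Q. Its two roots generate a degree-2 extension, so [K:Q] = 2.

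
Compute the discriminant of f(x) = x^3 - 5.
Δ = -675

For a depressed cubic x^3 + p x + q the discriminant is Δ = -4 p^3 - 27 q^2 = -4*(0)^3 - 27*(-5)^2 = 0 - 675 = -675.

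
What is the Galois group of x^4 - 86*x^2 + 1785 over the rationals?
Gal(K/Q) = V_4 (Klein four-group, Z/2Z × Z/2Z)

f factors as (x^2 - 35)(x^2 - 51), so the splitting field is K = Q(sqrt(35), sqrt(51)). The elements 35, 51, 1785 are all non-squares in Q, so sqrt(35) and sqrt(51) generate independent quadratic extensions. Thus [K:Q] = 4 and Gal(K/Q) is generated by the two order-2 automorphisms sqrt(35) ↦ -sqrt(35) and sqrt(51) ↦ -sqrt(51), giving V_4.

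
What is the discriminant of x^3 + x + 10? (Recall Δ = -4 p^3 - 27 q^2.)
Δ = -2704

For a depressed cubic x^3 + p x + q the discriminant is Δ = -4 p^3 - 27 q^2 = -4*(1)^3 - 27*(10)^2 = -4 - 2700 = -2704.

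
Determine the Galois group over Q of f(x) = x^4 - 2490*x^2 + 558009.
Gal(K/Q) = Z/2Z (cyclic of order 2)

f factors as (x^2 - 249)(x^2 - 2241), so the splitting field is K = Q(sqrt(249), sqrt(2241)). The squarefree part of 249 is 249 and the squarefree part of 2241 is also 249, so sqrt(249) and sqrt(2241) are both rational multiples of sqrt(249). Hence Q(sqrt(249)) = Q(sqrt(2241)) = Q(sqrt(249)), and the splitting field collapses to a single degree-2 extension with Galois group Z/2Z.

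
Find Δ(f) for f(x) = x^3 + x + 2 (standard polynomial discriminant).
Δ = -112

For a depressed cubic x^3 + p x + q the discriminant is Δ = -4 p^3 - 27 q^2 = -4*(1)^3 - 27*(2)^2 = -4 - 108 = -112.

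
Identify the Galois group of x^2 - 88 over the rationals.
Gal(K/Q) = Z/2Z (cyclic of order 2)

x^2 - 88 is irreducible over Q since 88 is not a rational square. The splitting field Q(sqrt(88)) has degree 2 over Q, and its unique nontrivial automorphism is sqrt(88) ↦ -sqrt(88). Hence Gal(Q(sqrt(88))/Q) = Z/2Z.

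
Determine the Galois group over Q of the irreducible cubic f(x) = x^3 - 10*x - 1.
Gal(K/Q) = S_3 (symmetric group of order 6)

Compute the discriminant of x^3 + (0)*x^2 + (-10)*x + (-1): Δ = 3973. Since Δ is not a rational square, the Galois group is not contained in A_3; it must be the full S_3 (irreducibility of the cubic rules out anything smaller).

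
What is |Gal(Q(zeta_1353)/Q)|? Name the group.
|Gal(Q(zeta_1353)/Q)| = phi(1353) = 800; group ≅ (Z/1353Z)^* ≅ Z/2Z × Z/10Z × Z/40Z

The n-th cyclotomic polynomial Φ_1353(x) is the minimal polynomial of zeta_1353 over Q and has degree phi(1353) = 800. So Q(zeta_1353) is a degree-800 Galois extension with Galois group (Z/1353Z)^*. By CRT, (Z/1353Z)^* ≅ (Z/3Z)^* × (Z/11Z)^* × (Z/41Z)^*. Each prime-power unit group is (Z/3Z)^* ≅ Z/2Z; (Z/11Z)^* ≅ Z/10Z; (Z/41Z)^* ≅ Z/40Z. Hence Gal(Q(zeta_1353)/Q) ≅ Z/2Z × Z/10Z × Z/40Z.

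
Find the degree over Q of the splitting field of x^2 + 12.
[K:Q] = 2

The discriminant of x^2 + (0)*x + (12) is b^2 - 4c = 0 - (48) = -48. Since -48 is not a perfect square in Q, the polynomial is irreducible over Q. Its two roots generate a degree-2 extension, so [K:Q] = 2.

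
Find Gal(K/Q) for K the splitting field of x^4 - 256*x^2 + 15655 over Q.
Gal(K/Q) = V_4 (Klein four-group, Z/2Z × Z/2Z)

f factors as (x^2 - 101)(x^2 - 155), so the splitting field is K = Q(sqrt(101), sqrt(155)). The elements 101, 155, 15655 are all non-squares in Q, so sqrt(101) and sqrt(155) generate independent quadratic extensions. Thus [K:Q] = 4 and Gal(K/Q) is generated by the two order-2 automorphisms sqrt(101) ↦ -sqrt(101) and sqrt(155) ↦ -sqrt(155), giving V_4.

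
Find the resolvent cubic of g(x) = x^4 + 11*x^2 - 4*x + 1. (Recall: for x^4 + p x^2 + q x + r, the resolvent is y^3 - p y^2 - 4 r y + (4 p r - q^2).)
h(y) = y^3 - 11*y^2 - 4*y + 28

Identify coefficients: p = 11, q = -4, r = 1.
Plug into h(y) = y^3 - p y^2 - 4 r y + (4 p r - q^2):
  h(y) = y^3 - (11) y^2 - 4*(1) y + (4*(11)*(1) - (-4)^2)
       = y^3 + (-11) y^2 + (-4) y + (28).
Simplifying: h(y) = y^3 - 11*y^2 - 4*y + 28.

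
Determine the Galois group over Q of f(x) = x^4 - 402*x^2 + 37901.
Gal(K/Q) = V_4 (Klein four-group, Z/2Z × Z/2Z)

f factors as (x^2 - 151)(x^2 - 251), so the splitting field is K = Q(sqrt(151), sqrt(251)). The elements 151, 251, 37901 are all non-squares in Q, so sqrt(151) and sqrt(251) generate independent quadratic extensions. Thus [K:Q] = 4 and Gal(K/Q) is generated by the two order-2 automorphisms sqrt(151) ↦ -sqrt(151) and sqrt(251) ↦ -sqrt(251), giving V_4.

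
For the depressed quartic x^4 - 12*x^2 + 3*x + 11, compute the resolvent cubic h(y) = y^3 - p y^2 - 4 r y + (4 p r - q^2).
h(y) = y^3 + 12*y^2 - 44*y - 537

Identify coefficients: p = -12, q = 3, r = 11.
Plug into h(y) = y^3 - p y^2 - 4 r y + (4 p r - q^2):
  h(y) = y^3 - (-12) y^2 - 4*(11) y + (4*(-12)*(11) - (3)^2)
       = y^3 + (12) y^2 + (-44) y + (-537).
Simplifying: h(y) = y^3 + 12*y^2 - 44*y - 537.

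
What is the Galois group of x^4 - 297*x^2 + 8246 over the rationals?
Gal(K/Q) = V_4 (Klein four-group, Z/2Z × Z/2Z)

f factors as (x^2 - 266)(x^2 - 31), so the splitting field is K = Q(sqrt(266), sqrt(31)). The elements 266, 31, 8246 are all non-squares in Q, so sqrt(266) and sqrt(31) generate independent quadratic extensions. Thus [K:Q] = 4 and Gal(K/Q) is generated by the two order-2 automorphisms sqrt(266) ↦ -sqrt(266) and sqrt(31) ↦ -sqrt(31), giving V_4.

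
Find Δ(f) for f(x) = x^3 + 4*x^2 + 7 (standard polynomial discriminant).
Δ = -3115

For x^3 + a x^2 + b x + c the discriminant is Δ = 18 a b c - 4 a^3 c + a^2 b^2 - 4 b^3 - 27 c^2.
Plug a = 4, b = 0, c = 7:
  18*(4)*(0)*(7) - 4*(4)^3*(7) + (4)^2*(0)^2 - 4*(0)^3 - 27*(7)^2
  = 0 + (-1792) + 0 + (0) + (-1323)
  = -3115.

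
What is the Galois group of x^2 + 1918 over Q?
Gal(K/Q) = Z/2Z (cyclic of order 2)

x^2 + 1918 is irreducible over Q since -1918 is not a rational square. The splitting field Q(sqrt(-1918)) has degree 2 over Q, and its unique nontrivial automorphism is sqrt(-1918) ↦ -sqrt(-1918). Hence Gal(Q(sqrt(-1918))/Q) = Z/2Z.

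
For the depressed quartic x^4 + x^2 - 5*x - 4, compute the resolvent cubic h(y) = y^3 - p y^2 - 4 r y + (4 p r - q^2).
h(y) = y^3 - y^2 + 16*y - 41

Identify coefficients: p = 1, q = -5, r = -4.
Plug into h(y) = y^3 - p y^2 - 4 r y + (4 p r - q^2):
  h(y) = y^3 - (1) y^2 - 4*(-4) y + (4*(1)*(-4) - (-5)^2)
       = y^3 + (-1) y^2 + (16) y + (-41).
Simplifying: h(y) = y^3 - y^2 + 16*y - 41.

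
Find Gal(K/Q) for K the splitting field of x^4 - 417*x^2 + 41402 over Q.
Gal(K/Q) = V_4 (Klein four-group, Z/2Z × Z/2Z)

f factors as (x^2 - 254)(x^2 - 163), so the splitting field is K = Q(sqrt(254), sqrt(163)). The elements 254, 163, 41402 are all non-squares in Q, so sqrt(254) and sqrt(163) generate independent quadratic extensions. Thus [K:Q] = 4 and Gal(K/Q) is generated by the two order-2 automorphisms sqrt(254) ↦ -sqrt(254) and sqrt(163) ↦ -sqrt(163), giving V_4.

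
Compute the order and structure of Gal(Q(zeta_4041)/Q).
|Gal(Q(zeta_4041)/Q)| = phi(4041) = 2688; group ≅ (Z/4041Z)^* ≅ Z/6Z × Z/448Z

The n-th cyclotomic polynomial Φ_4041(x) is the minimal polynomial of zeta_4041 over Q and has degree phi(4041) = 2688. So Q(zeta_4041) is a degree-2688 Galois extension with Galois group (Z/4041Z)^*. By CRT, (Z/4041Z)^* ≅ (Z/9Z)^* × (Z/449Z)^*. Each prime-power unit group is (Z/9Z)^* ≅ Z/6Z; (Z/449Z)^* ≅ Z/448Z. Hence Gal(Q(zeta_4041)/Q) ≅ Z/6Z × Z/448Z.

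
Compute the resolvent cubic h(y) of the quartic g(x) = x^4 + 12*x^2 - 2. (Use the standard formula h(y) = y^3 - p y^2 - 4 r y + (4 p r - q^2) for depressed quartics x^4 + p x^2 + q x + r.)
h(y) = y^3 - 12*y^2 + 8*y - 96

Identify coefficients: p = 12, q = 0, r = -2.
Plug into h(y) = y^3 - p y^2 - 4 r y + (4 p r - q^2):
  h(y) = y^3 - (12) y^2 - 4*(-2) y + (4*(12)*(-2) - (0)^2)
       = y^3 + (-12) y^2 + (8) y + (-96).
Simplifying: h(y) = y^3 - 12*y^2 + 8*y - 96.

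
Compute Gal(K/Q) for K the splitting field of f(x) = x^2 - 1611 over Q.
Gal(K/Q) = Z/2Z (cyclic of order 2)

x^2 - 1611 is irreducible over Q since 1611 is not a rational square. The splitting field Q(sqrt(1611)) has degree 2 over Q, and its unique nontrivial automorphism is sqrt(1611) ↦ -sqrt(1611). Hence Gal(Q(sqrt(1611))/Q) = Z/2Z.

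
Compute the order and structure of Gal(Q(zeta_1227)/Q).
|Gal(Q(zeta_1227)/Q)| = phi(1227) = 816; group ≅ (Z/1227Z)^* ≅ Z/2Z × Z/408Z

The n-th cyclotomic polynomial Φ_1227(x) is the minimal polynomial of zeta_1227 over Q and has degree phi(1227) = 816. So Q(zeta_1227) is a degree-816 Galois extension with Galois group (Z/1227Z)^*. By CRT, (Z/1227Z)^* ≅ (Z/3Z)^* × (Z/409Z)^*. Each prime-power unit group is (Z/3Z)^* ≅ Z/2Z; (Z/409Z)^* ≅ Z/408Z. Hence Gal(Q(zeta_1227)/Q) ≅ Z/2Z × Z/408Z.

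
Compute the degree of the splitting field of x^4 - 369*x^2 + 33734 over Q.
[K:Q] = 4

f factors as (x^2 - 167)(x^2 - 202); the splitting field is K = Q(sqrt(167), sqrt(202)). Since 167, 202, and 33734 are all non-squares in Q, the three subfields Q(sqrt(167)), Q(sqrt(202)), Q(sqrt(33734)) are distinct degree-2 extensions, so [K:Q] = 4 (Klein four Galois group).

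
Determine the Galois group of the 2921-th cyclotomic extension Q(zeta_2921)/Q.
|Gal(Q(zeta_2921)/Q)| = phi(2921) = 2772; group ≅ (Z/2921Z)^* ≅ Z/22Z × Z/126Z

The n-th cyclotomic polynomial Φ_2921(x) is the minimal polynomial of zeta_2921 over Q and has degree phi(2921) = 2772. So Q(zeta_2921) is a degree-2772 Galois extension with Galois group (Z/2921Z)^*. By CRT, (Z/2921Z)^* ≅ (Z/23Z)^* × (Z/127Z)^*. Each prime-power unit group is (Z/23Z)^* ≅ Z/22Z; (Z/127Z)^* ≅ Z/126Z. Hence Gal(Q(zeta_2921)/Q) ≅ Z/22Z × Z/126Z.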